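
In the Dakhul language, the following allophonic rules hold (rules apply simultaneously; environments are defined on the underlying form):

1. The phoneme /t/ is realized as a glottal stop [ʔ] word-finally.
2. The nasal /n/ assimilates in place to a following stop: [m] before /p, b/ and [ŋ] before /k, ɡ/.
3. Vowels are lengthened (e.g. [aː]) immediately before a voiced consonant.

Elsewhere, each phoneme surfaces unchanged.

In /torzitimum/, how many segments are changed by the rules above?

Segments that undergo a rule: /o/ → [oː] (rule 3); /i/ → [iː] (rule 3); /u/ → [uː] (rule 3).
All other segments surface unchanged.

3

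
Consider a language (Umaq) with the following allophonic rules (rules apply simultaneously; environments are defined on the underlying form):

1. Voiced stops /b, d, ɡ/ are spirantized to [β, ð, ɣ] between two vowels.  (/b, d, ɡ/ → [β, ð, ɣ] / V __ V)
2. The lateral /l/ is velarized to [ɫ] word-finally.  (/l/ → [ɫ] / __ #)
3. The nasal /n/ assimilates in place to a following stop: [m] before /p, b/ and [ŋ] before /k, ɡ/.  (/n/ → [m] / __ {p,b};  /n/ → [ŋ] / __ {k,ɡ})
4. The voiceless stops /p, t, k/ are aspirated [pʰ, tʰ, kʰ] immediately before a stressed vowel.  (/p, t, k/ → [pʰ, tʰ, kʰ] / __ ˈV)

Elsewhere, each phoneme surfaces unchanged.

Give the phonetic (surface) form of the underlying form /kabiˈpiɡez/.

[kaβiˈpʰiɣez]

/k/ — word-initial; rule 4 does not apply here → [k].
/a/ (between /k/ and /b/): no rule targets it → [a].
Rule 1 applies to /b/ (between /a/ and /i/: between two vowels) → [β].
/i/ stays [i].
/p/ meets the environment for rule 4 (immediately before a stressed vowel) → [pʰ].
/i/ — not in any rule's target class → [i].
/ɡ/ — between /i/ and /e/, between two vowels — surfaces as [ɣ] (rule 1).
/e/ (between /ɡ/ and /z/) is unaffected → [e].
/z/ (word-final): no rule targets it → [z].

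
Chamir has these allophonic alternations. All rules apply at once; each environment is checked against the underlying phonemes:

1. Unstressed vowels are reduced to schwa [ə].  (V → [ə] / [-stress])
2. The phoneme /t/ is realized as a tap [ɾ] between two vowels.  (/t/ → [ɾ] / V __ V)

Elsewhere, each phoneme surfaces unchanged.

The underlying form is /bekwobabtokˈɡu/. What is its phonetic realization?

[bəkwəbəbtəkˈɡu]

/e/ meets the environment for rule 1 (in an unstressed syllable) → [ə].
/o/ (between /w/ and /b/) occurs in an unstressed syllable → [ə] by rule 1.
/a/ meets the environment for rule 1 (in an unstressed syllable) → [ə].
/t/ (between /b/ and /o/): rule 2 targets it, but not between two vowels → unchanged [t].
/o/ (between /t/ and /k/): in an unstressed syllable, so rule 1 applies → [ə].
/u/ (word-final): rule 1 targets it, but not in an unstressed syllable → unchanged [u].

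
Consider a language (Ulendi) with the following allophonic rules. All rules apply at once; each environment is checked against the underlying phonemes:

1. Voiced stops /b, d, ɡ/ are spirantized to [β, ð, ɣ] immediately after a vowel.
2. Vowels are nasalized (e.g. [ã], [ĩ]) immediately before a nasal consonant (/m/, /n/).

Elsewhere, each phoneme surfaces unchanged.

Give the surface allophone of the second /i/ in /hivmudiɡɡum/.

/i/ — between /d/ and /ɡ/; rule 2 does not apply here → [i].

[i]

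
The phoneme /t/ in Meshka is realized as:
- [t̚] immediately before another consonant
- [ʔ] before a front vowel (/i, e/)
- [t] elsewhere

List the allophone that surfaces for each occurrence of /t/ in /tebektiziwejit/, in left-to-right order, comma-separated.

[ʔ], [ʔ], [t]

Occurrence 1 (position 1): before a front vowel (/i, e/) → [ʔ].
Occurrence 2 (position 6): before a front vowel (/i, e/) → [ʔ].
Occurrence 3 (position 14): no conditioning environment matches → elsewhere allophone [t].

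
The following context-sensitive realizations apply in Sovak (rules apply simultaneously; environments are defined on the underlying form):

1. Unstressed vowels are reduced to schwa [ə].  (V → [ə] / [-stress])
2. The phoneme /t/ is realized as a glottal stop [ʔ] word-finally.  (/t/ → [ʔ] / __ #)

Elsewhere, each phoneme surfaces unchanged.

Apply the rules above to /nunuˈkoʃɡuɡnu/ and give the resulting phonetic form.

/u/ — between /n/ and /n/, in an unstressed syllable — surfaces as [ə] (rule 1).
/u/ (between /n/ and /k/) occurs in an unstressed syllable → [ə] by rule 1.
/o/ — between /k/ and /ʃ/; rule 1 does not apply here → [o].
/u/ (between /ɡ/ and /ɡ/) occurs in an unstressed syllable → [ə] by rule 1.
/u/ meets the environment for rule 1 (in an unstressed syllable) → [ə].

[nənəˈkoʃɡəɡnə]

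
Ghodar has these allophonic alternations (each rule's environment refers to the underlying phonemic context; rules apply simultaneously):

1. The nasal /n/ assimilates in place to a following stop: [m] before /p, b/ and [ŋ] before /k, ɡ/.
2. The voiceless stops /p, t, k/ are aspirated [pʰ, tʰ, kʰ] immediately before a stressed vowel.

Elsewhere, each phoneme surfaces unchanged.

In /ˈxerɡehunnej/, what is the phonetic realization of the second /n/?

[n]

/n/ (between /n/ and /e/) fails the environment for rule 1, so it stays [n].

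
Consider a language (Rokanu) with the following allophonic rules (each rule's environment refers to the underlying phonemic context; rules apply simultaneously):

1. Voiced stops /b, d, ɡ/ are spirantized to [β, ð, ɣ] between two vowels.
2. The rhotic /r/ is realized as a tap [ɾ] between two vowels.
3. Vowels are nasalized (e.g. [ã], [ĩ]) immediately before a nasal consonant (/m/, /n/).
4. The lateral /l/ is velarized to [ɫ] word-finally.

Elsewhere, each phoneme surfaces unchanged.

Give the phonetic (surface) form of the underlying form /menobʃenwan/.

[mẽnobʃẽnwãn]

/m/ — not in any rule's target class → [m].
/e/ (between /m/ and /n/) occurs before a nasal consonant → [ẽ] by rule 3.
/n/ — not in any rule's target class → [n].
/o/ (between /n/ and /b/) fails the environment for rule 3, so it stays [o].
/b/ (between /o/ and /ʃ/) is in the target of rule 1 but the environment (between two vowels) is not met → [b].
/ʃ/ (between /b/ and /e/): no rule targets it → [ʃ].
/e/ — between /ʃ/ and /n/, before a nasal consonant — surfaces as [ẽ] (rule 3).
/n/ (between /e/ and /w/): no rule targets it → [n].
/w/ — not in any rule's target class → [w].
Rule 3 applies to /a/ (between /w/ and /n/: before a nasal consonant) → [ã].
/n/ (word-final) is unaffected → [n].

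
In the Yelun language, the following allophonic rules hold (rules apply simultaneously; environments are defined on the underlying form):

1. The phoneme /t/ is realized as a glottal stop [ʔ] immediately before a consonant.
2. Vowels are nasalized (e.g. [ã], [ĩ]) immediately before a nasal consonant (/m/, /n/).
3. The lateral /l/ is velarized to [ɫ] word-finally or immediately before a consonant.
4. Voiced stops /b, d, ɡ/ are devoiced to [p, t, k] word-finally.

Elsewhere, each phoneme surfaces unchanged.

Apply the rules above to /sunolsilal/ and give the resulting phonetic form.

[sũnoɫsilaɫ]

/s/ (word-initial) is unaffected → [s].
/u/ (between /s/ and /n/) occurs before a nasal consonant → [ũ] by rule 2.
/n/ stays [n].
/o/ (between /n/ and /l/) fails the environment for rule 2, so it stays [o].
/l/ meets the environment for rule 3 (word-finally or immediately before a consonant) → [ɫ].
/s/ (between /l/ and /i/): no rule targets it → [s].
/i/ (between /s/ and /l/) fails the environment for rule 2, so it stays [i].
/l/ (between /i/ and /a/): rule 3 targets it, but not word-finally or immediately before a consonant → unchanged [l].
/a/ (between /l/ and /l/) is in the target of rule 2 but the environment (before a nasal consonant) is not met → [a].
/l/ — word-final, word-finally or immediately before a consonant — surfaces as [ɫ] (rule 3).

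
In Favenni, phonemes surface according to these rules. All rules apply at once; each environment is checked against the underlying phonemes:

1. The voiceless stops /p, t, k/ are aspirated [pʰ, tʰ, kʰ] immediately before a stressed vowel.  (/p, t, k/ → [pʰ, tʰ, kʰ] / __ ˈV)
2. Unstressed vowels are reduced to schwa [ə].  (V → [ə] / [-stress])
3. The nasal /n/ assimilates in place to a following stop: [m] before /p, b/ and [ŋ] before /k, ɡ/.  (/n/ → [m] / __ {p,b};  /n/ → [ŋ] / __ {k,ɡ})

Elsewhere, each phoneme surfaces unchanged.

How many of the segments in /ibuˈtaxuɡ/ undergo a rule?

Segments that undergo a rule: /i/ → [ə] (rule 2); /u/ → [ə] (rule 2); /t/ → [tʰ] (rule 1); /u/ → [ə] (rule 2).
All other segments surface unchanged.

4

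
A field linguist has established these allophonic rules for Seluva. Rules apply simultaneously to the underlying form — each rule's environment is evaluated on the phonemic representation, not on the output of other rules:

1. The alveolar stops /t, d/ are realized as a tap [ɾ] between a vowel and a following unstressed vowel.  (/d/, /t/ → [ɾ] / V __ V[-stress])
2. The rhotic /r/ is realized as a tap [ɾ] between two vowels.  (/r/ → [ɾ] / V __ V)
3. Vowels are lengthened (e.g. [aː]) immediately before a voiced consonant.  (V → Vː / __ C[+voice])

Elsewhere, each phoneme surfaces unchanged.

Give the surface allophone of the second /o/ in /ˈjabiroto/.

/o/ (word-final) is in the target of rule 3 but the environment (before a voiced consonant) is not met → [o].

[o]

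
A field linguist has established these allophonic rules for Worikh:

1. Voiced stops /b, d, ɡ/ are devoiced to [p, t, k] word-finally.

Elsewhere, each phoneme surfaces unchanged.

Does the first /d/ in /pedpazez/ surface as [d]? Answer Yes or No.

Yes

/d/ (between /e/ and /p/): rule 1 targets it, but not word-finally → unchanged [d].
The actual realization is [d], which matches [d].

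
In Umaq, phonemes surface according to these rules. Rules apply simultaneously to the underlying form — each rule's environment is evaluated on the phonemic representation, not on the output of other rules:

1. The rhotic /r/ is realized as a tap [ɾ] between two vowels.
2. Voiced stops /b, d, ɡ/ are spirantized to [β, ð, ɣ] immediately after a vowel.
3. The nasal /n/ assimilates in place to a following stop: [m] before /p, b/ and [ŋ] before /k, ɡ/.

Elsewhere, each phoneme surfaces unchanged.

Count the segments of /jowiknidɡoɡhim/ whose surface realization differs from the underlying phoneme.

2

Segments that undergo a rule: /d/ → [ð] (rule 2); /ɡ/ → [ɣ] (rule 2).
All other segments surface unchanged.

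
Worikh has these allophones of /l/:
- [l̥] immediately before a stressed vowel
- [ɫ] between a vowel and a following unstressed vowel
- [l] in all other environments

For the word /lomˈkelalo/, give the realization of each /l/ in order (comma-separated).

Occurrence 1 (position 1): no conditioning environment matches → elsewhere allophone [l].
Occurrence 2 (position 6): between a vowel and a following unstressed vowel → [ɫ].
Occurrence 3 (position 8): between a vowel and a following unstressed vowel → [ɫ].

[l], [ɫ], [ɫ]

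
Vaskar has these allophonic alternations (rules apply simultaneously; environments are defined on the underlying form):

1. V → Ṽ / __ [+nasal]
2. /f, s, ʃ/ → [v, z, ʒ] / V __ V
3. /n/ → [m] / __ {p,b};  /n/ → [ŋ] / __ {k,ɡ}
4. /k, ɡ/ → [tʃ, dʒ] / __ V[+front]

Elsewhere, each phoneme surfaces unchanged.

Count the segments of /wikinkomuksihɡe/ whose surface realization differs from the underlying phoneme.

5

Segments that undergo a rule: /k/ → [tʃ] (rule 4); /i/ → [ĩ] (rule 1); /n/ → [ŋ] (rule 3); /o/ → [õ] (rule 1); /ɡ/ → [dʒ] (rule 4).
All other segments surface unchanged.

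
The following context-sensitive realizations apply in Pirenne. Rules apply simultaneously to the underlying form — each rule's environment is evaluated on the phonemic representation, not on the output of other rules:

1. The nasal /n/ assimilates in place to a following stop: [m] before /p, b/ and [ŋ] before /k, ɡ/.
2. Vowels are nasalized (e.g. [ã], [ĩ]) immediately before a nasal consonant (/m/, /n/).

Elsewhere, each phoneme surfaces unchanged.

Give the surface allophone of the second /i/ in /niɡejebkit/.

[i]

/i/ (between /k/ and /t/) fails the environment for rule 2, so it stays [i].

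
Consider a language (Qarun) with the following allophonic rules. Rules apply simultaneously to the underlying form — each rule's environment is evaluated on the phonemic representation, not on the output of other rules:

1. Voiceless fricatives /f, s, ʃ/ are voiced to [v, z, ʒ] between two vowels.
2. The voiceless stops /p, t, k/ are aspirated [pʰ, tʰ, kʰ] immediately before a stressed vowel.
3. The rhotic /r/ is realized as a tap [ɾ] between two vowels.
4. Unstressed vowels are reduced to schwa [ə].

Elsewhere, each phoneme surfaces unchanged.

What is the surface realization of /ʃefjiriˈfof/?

[ʃəfjəɾəˈvof]

/ʃ/ (word-initial) is in the target of rule 1 but the environment (between two vowels) is not met → [ʃ].
/e/ (between /ʃ/ and /f/) occurs in an unstressed syllable → [ə] by rule 4.
/f/ (between /e/ and /j/) fails the environment for rule 1, so it stays [f].
/j/ stays [j].
/i/ (between /j/ and /r/) occurs in an unstressed syllable → [ə] by rule 4.
/r/ (between /i/ and /i/) occurs between two vowels → [ɾ] by rule 3.
Rule 4 applies to /i/ (between /r/ and /f/: in an unstressed syllable) → [ə].
/f/ meets the environment for rule 1 (between two vowels) → [v].
/o/ (between /f/ and /f/) fails the environment for rule 4, so it stays [o].
/f/ (word-final) fails the environment for rule 1, so it stays [f].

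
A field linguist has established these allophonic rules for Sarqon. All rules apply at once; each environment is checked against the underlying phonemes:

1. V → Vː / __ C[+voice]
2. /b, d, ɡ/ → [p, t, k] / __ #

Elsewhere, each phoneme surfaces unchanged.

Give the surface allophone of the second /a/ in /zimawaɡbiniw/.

/a/ — between /w/ and /ɡ/, before a voiced consonant — surfaces as [aː] (rule 1).

[aː]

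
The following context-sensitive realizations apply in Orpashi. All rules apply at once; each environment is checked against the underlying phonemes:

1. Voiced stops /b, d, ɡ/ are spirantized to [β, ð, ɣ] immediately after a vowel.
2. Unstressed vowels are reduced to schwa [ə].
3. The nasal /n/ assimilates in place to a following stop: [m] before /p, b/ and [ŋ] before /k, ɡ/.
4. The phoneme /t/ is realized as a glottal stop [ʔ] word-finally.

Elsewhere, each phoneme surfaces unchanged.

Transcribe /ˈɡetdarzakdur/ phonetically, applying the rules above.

[ˈɡetdərzəkdər]

/ɡ/ — word-initial; rule 1 does not apply here → [ɡ].
/e/ (between /ɡ/ and /t/) is in the target of rule 2 but the environment (in an unstressed syllable) is not met → [e].
/t/ (between /e/ and /d/): rule 4 targets it, but not word-finally → unchanged [t].
/d/ — between /t/ and /a/; rule 1 does not apply here → [d].
/a/ (between /d/ and /r/): in an unstressed syllable, so rule 2 applies → [ə].
/r/ stays [r].
/z/ (between /r/ and /a/) is unaffected → [z].
/a/ (between /z/ and /k/) occurs in an unstressed syllable → [ə] by rule 2.
/k/ (between /a/ and /d/): no rule targets it → [k].
/d/ (between /k/ and /u/) is in the target of rule 1 but the environment (immediately after a vowel) is not met → [d].
/u/ (between /d/ and /r/): in an unstressed syllable, so rule 2 applies → [ə].
/r/ (word-final) is unaffected → [r].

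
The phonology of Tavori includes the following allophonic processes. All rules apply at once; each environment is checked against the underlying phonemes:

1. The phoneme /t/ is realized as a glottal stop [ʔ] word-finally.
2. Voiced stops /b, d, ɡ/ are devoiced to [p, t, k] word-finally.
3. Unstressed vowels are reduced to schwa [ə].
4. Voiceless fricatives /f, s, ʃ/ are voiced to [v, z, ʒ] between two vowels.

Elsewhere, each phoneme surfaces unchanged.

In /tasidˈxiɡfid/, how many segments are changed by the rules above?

Segments that undergo a rule: /a/ → [ə] (rule 3); /s/ → [z] (rule 4); /i/ → [ə] (rule 3); /i/ → [ə] (rule 3); /d/ → [t] (rule 2).
All other segments surface unchanged.

5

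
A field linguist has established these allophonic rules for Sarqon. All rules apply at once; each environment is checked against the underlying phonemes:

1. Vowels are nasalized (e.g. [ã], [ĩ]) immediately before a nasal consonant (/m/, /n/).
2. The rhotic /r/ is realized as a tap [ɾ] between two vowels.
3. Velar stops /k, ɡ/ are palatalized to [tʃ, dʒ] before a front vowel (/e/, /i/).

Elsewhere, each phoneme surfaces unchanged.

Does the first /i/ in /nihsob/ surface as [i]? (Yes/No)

/i/ (between /n/ and /h/) is in the target of rule 1 but the environment (before a nasal consonant) is not met → [i].
The actual realization is [i], which matches [i].

Yes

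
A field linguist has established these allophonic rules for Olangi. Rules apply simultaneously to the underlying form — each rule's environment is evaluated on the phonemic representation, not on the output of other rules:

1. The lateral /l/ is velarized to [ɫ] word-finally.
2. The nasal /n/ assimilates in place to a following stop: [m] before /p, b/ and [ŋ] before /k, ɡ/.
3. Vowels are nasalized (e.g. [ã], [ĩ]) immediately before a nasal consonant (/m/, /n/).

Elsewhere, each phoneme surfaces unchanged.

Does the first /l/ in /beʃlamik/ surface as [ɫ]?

No

/l/ — between /ʃ/ and /a/; rule 1 does not apply here → [l].
The actual realization is [l], not [ɫ].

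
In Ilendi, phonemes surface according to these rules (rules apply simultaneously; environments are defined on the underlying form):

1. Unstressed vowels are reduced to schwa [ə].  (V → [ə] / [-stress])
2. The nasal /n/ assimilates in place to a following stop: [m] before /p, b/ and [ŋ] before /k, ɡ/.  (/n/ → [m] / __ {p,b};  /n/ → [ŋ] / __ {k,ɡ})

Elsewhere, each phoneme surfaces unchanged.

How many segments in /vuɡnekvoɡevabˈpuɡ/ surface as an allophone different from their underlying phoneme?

Segments that undergo a rule: /u/ → [ə] (rule 1); /e/ → [ə] (rule 1); /o/ → [ə] (rule 1); /e/ → [ə] (rule 1); /a/ → [ə] (rule 1).
All other segments surface unchanged.

5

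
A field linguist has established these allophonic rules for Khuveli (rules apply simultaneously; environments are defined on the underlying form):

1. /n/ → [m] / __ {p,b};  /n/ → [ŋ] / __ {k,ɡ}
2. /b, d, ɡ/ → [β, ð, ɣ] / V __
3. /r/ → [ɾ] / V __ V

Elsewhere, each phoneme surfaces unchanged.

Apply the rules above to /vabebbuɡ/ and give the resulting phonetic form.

/v/ (word-initial) is unaffected → [v].
/a/ (between /v/ and /b/) is unaffected → [a].
/b/ (between /a/ and /e/) occurs immediately after a vowel → [β] by rule 2.
/e/ (between /b/ and /b/) is unaffected → [e].
/b/ (between /e/ and /b/) occurs immediately after a vowel → [β] by rule 2.
/b/ — between /b/ and /u/; rule 2 does not apply here → [b].
/u/ (between /b/ and /ɡ/) is unaffected → [u].
/ɡ/ (word-final) occurs immediately after a vowel → [ɣ] by rule 2.

[vaβeβbuɣ]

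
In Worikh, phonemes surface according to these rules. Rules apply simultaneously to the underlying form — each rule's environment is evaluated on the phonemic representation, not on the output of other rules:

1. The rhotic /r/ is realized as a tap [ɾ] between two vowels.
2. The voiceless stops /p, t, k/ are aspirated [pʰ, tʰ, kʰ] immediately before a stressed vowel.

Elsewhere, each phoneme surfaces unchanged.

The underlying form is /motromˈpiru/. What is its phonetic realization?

[motromˈpʰiɾu]

/m/ — not in any rule's target class → [m].
/o/ stays [o].
/t/ — between /o/ and /r/; rule 2 does not apply here → [t].
/r/ (between /t/ and /o/) fails the environment for rule 1, so it stays [r].
/o/ (between /r/ and /m/): no rule targets it → [o].
/m/ (between /o/ and /p/): no rule targets it → [m].
/p/ — between /m/ and /i/, immediately before a stressed vowel — surfaces as [pʰ] (rule 2).
/i/ (between /p/ and /r/): no rule targets it → [i].
Rule 1 applies to /r/ (between /i/ and /u/: between two vowels) → [ɾ].
/u/ (word-final): no rule targets it → [u].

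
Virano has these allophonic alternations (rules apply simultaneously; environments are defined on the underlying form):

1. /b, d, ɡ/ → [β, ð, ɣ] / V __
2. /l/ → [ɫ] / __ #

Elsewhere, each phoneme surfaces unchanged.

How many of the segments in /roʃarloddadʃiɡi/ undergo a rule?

3

Segments that undergo a rule: /d/ → [ð] (rule 1); /d/ → [ð] (rule 1); /ɡ/ → [ɣ] (rule 1).
All other segments surface unchanged.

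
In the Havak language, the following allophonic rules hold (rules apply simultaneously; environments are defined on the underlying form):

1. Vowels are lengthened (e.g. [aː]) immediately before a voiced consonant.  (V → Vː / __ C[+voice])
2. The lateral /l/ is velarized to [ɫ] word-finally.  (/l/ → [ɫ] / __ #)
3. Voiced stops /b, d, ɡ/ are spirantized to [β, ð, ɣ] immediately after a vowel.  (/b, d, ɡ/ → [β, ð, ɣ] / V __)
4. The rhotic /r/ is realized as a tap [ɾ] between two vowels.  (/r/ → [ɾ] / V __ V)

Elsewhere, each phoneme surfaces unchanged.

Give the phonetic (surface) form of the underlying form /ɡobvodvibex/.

/ɡ/ (word-initial): rule 3 targets it, but not immediately after a vowel → unchanged [ɡ].
Rule 1 applies to /o/ (between /ɡ/ and /b/: before a voiced consonant) → [oː].
/b/ (between /o/ and /v/) occurs immediately after a vowel → [β] by rule 3.
/v/ — not in any rule's target class → [v].
/o/ (between /v/ and /d/) occurs before a voiced consonant → [oː] by rule 1.
Rule 3 applies to /d/ (between /o/ and /v/: immediately after a vowel) → [ð].
/v/ stays [v].
/i/ (between /v/ and /b/) occurs before a voiced consonant → [iː] by rule 1.
/b/ (between /i/ and /e/): immediately after a vowel, so rule 3 applies → [β].
/e/ — between /b/ and /x/; rule 1 does not apply here → [e].
/x/ (word-final): no rule targets it → [x].

[ɡoːβvoːðviːβex]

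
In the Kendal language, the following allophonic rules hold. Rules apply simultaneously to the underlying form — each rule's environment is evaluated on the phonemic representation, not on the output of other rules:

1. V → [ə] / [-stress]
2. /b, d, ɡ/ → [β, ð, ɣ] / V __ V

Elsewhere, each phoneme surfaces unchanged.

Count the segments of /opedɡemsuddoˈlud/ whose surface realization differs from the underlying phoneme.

Segments that undergo a rule: /o/ → [ə] (rule 1); /e/ → [ə] (rule 1); /e/ → [ə] (rule 1); /u/ → [ə] (rule 1); /o/ → [ə] (rule 1).
All other segments surface unchanged.

5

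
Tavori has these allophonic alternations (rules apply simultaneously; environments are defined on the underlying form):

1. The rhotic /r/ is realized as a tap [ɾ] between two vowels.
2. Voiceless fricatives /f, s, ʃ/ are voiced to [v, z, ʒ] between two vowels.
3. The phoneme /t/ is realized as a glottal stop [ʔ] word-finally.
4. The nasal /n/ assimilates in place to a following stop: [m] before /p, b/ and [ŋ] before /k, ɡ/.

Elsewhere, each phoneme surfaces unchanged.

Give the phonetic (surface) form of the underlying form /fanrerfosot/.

/f/ (word-initial): rule 2 targets it, but not between two vowels → unchanged [f].
/a/ — not in any rule's target class → [a].
/n/ (between /a/ and /r/) fails the environment for rule 4, so it stays [n].
/r/ — between /n/ and /e/; rule 1 does not apply here → [r].
/e/ (between /r/ and /r/) is unaffected → [e].
/r/ (between /e/ and /f/): rule 1 targets it, but not between two vowels → unchanged [r].
/f/ (between /r/ and /o/) fails the environment for rule 2, so it stays [f].
/o/ (between /f/ and /s/): no rule targets it → [o].
/s/ — between /o/ and /o/, between two vowels — surfaces as [z] (rule 2).
/o/ stays [o].
Rule 3 applies to /t/ (word-final: word-finally) → [ʔ].

[fanrerfozoʔ]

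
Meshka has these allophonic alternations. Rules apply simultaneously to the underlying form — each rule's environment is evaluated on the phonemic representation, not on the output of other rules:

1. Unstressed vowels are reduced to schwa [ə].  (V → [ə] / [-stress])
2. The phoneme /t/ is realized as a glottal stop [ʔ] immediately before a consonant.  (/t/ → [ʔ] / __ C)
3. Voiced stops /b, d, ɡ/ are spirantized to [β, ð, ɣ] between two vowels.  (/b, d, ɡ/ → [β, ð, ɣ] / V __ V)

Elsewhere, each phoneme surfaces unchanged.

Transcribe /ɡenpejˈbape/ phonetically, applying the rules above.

/ɡ/ (word-initial) fails the environment for rule 3, so it stays [ɡ].
/e/ — between /ɡ/ and /n/, in an unstressed syllable — surfaces as [ə] (rule 1).
/n/ stays [n].
/p/ (between /n/ and /e/) is unaffected → [p].
Rule 1 applies to /e/ (between /p/ and /j/: in an unstressed syllable) → [ə].
/j/ (between /e/ and /b/) is unaffected → [j].
/b/ — between /j/ and /a/; rule 3 does not apply here → [b].
/a/ (between /b/ and /p/): rule 1 targets it, but not in an unstressed syllable → unchanged [a].
/p/ (between /a/ and /e/): no rule targets it → [p].
/e/ meets the environment for rule 1 (in an unstressed syllable) → [ə].

[ɡənpəjˈbapə]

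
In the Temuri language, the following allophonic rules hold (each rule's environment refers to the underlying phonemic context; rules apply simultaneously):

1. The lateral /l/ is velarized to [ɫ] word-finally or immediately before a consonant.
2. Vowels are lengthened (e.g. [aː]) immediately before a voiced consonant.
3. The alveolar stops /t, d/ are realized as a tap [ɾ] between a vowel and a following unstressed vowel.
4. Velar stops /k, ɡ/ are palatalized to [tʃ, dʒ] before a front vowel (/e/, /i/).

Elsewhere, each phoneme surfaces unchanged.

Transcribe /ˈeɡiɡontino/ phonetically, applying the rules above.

/e/ (word-initial) occurs before a voiced consonant → [eː] by rule 2.
/ɡ/ meets the environment for rule 4 (before a front vowel) → [dʒ].
Rule 2 applies to /i/ (between /ɡ/ and /ɡ/: before a voiced consonant) → [iː].
/ɡ/ (between /i/ and /o/) fails the environment for rule 4, so it stays [ɡ].
/o/ (between /ɡ/ and /n/): before a voiced consonant, so rule 2 applies → [oː].
/n/ stays [n].
/t/ (between /n/ and /i/) fails the environment for rule 3, so it stays [t].
/i/ (between /t/ and /n/) occurs before a voiced consonant → [iː] by rule 2.
/n/ stays [n].
/o/ (word-final) fails the environment for rule 2, so it stays [o].

[ˈeːdʒiːɡoːntiːno]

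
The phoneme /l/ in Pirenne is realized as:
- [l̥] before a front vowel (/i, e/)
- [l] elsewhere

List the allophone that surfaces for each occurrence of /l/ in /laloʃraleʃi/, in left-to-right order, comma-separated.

[l], [l], [l̥]

Occurrence 1 (position 1): no conditioning environment matches → elsewhere allophone [l].
Occurrence 2 (position 3): no conditioning environment matches → elsewhere allophone [l].
Occurrence 3 (position 8): before a front vowel (/i, e/) → [l̥].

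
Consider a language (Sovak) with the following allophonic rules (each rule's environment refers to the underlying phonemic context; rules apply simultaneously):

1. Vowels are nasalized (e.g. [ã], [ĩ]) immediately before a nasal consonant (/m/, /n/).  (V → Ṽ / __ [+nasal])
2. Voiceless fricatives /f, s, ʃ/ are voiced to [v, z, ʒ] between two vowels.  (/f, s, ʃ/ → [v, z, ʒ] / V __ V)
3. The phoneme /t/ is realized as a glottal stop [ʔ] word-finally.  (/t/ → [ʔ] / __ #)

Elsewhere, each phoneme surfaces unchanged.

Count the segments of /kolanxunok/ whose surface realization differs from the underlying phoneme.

Segments that undergo a rule: /a/ → [ã] (rule 1); /u/ → [ũ] (rule 1).
All other segments surface unchanged.

2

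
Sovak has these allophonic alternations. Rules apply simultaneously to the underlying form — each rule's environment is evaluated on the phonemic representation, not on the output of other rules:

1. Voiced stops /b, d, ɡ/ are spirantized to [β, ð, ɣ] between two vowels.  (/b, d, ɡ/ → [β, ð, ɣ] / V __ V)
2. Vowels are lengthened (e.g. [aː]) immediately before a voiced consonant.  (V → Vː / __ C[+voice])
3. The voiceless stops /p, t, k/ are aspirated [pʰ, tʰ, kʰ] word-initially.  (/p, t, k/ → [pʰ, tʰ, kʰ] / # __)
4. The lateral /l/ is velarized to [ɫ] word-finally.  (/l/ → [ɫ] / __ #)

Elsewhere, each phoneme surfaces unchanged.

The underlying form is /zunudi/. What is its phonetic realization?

/z/ (word-initial) is unaffected → [z].
/u/ (between /z/ and /n/): before a voiced consonant, so rule 2 applies → [uː].
/n/ (between /u/ and /u/): no rule targets it → [n].
/u/ meets the environment for rule 2 (before a voiced consonant) → [uː].
Rule 1 applies to /d/ (between /u/ and /i/: between two vowels) → [ð].
/i/ — word-final; rule 2 does not apply here → [i].

[zuːnuːði]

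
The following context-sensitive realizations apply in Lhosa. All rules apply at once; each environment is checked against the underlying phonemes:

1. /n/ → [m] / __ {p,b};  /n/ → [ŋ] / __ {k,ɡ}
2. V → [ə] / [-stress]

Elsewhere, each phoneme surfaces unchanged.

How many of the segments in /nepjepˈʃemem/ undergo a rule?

Segments that undergo a rule: /e/ → [ə] (rule 2); /e/ → [ə] (rule 2); /e/ → [ə] (rule 2).
All other segments surface unchanged.

3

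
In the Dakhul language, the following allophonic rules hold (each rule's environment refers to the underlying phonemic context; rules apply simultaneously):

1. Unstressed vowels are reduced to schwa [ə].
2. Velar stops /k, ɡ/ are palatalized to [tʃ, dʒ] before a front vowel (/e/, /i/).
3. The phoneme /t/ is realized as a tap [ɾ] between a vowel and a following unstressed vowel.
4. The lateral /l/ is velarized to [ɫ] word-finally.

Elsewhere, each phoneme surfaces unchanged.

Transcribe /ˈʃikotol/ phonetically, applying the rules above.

/i/ (between /ʃ/ and /k/): rule 1 targets it, but not in an unstressed syllable → unchanged [i].
/k/ (between /i/ and /o/) is in the target of rule 2 but the environment (before a front vowel) is not met → [k].
/o/ — between /k/ and /t/, in an unstressed syllable — surfaces as [ə] (rule 1).
Rule 3 applies to /t/ (between /o/ and /o/: between a vowel and a following unstressed vowel) → [ɾ].
/o/ (between /t/ and /l/): in an unstressed syllable, so rule 1 applies → [ə].
/l/ (word-final): word-finally, so rule 4 applies → [ɫ].

[ˈʃikəɾəɫ]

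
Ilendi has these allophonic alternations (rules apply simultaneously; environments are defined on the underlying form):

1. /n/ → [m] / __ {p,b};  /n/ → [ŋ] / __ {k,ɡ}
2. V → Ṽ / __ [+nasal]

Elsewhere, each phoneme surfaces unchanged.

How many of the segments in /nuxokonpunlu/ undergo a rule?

Segments that undergo a rule: /o/ → [õ] (rule 2); /n/ → [m] (rule 1); /u/ → [ũ] (rule 2).
All other segments surface unchanged.

3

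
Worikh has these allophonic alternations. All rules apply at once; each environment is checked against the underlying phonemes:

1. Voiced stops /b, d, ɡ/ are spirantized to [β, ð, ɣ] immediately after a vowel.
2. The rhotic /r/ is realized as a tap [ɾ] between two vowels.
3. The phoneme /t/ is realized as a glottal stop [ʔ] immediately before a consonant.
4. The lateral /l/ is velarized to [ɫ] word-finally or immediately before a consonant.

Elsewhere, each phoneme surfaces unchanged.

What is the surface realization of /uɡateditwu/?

[uɣateðiʔwu]

/u/ stays [u].
Rule 1 applies to /ɡ/ (between /u/ and /a/: immediately after a vowel) → [ɣ].
/a/ (between /ɡ/ and /t/): no rule targets it → [a].
/t/ (between /a/ and /e/) fails the environment for rule 3, so it stays [t].
/e/ (between /t/ and /d/) is unaffected → [e].
Rule 1 applies to /d/ (between /e/ and /i/: immediately after a vowel) → [ð].
/i/ stays [i].
/t/ meets the environment for rule 3 (immediately before a consonant) → [ʔ].
/w/ stays [w].
/u/ (word-final) is unaffected → [u].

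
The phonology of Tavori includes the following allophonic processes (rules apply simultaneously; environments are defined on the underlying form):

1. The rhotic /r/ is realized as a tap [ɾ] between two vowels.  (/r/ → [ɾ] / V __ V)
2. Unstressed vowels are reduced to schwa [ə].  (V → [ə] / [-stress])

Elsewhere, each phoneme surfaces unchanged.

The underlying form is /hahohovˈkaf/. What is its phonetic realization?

/h/ stays [h].
Rule 2 applies to /a/ (between /h/ and /h/: in an unstressed syllable) → [ə].
/h/ (between /a/ and /o/) is unaffected → [h].
/o/ meets the environment for rule 2 (in an unstressed syllable) → [ə].
/h/ — not in any rule's target class → [h].
/o/ (between /h/ and /v/) occurs in an unstressed syllable → [ə] by rule 2.
/v/ stays [v].
/k/ (between /v/ and /a/) is unaffected → [k].
/a/ (between /k/ and /f/) is in the target of rule 2 but the environment (in an unstressed syllable) is not met → [a].
/f/ (word-final) is unaffected → [f].

[həhəhəvˈkaf]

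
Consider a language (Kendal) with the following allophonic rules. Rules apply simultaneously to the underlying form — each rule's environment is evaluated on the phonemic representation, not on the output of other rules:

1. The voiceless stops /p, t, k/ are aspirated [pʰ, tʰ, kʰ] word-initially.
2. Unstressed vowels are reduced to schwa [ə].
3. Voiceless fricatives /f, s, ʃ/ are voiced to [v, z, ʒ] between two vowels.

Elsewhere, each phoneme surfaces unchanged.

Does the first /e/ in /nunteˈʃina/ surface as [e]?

/e/ (between /t/ and /ʃ/): in an unstressed syllable, so rule 2 applies → [ə].
The actual realization is [ə], not [e].

No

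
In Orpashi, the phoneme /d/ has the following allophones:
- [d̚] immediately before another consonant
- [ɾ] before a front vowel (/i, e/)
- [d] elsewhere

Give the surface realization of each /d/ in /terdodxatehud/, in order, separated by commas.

Occurrence 1 (position 4): no conditioning environment matches → elsewhere allophone [d].
Occurrence 2 (position 6): immediately before another consonant → [d̚].
Occurrence 3 (position 13): no conditioning environment matches → elsewhere allophone [d].

[d], [d̚], [d]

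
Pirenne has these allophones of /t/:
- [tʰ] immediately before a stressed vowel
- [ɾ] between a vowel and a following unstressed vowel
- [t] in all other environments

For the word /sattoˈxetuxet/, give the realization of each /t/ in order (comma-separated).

Occurrence 1 (position 3): no conditioning environment matches → elsewhere allophone [t].
Occurrence 2 (position 4): no conditioning environment matches → elsewhere allophone [t].
Occurrence 3 (position 8): between a vowel and an unstressed vowel → [ɾ].
Occurrence 4 (position 12): no conditioning environment matches → elsewhere allophone [t].

[t], [t], [ɾ], [t]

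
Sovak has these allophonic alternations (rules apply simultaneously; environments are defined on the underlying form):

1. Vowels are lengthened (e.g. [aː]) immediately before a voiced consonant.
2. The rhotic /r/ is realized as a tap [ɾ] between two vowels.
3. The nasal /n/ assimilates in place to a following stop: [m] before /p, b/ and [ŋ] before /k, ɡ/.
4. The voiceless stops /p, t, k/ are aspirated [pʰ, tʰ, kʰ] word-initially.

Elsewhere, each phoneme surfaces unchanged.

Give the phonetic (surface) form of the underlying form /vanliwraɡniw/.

/v/ — not in any rule's target class → [v].
/a/ (between /v/ and /n/) occurs before a voiced consonant → [aː] by rule 1.
/n/ — between /a/ and /l/; rule 3 does not apply here → [n].
/l/ stays [l].
/i/ — between /l/ and /w/, before a voiced consonant — surfaces as [iː] (rule 1).
/w/ — not in any rule's target class → [w].
/r/ (between /w/ and /a/): rule 2 targets it, but not between two vowels → unchanged [r].
/a/ — between /r/ and /ɡ/, before a voiced consonant — surfaces as [aː] (rule 1).
/ɡ/ (between /a/ and /n/) is unaffected → [ɡ].
/n/ (between /ɡ/ and /i/) fails the environment for rule 3, so it stays [n].
/i/ — between /n/ and /w/, before a voiced consonant — surfaces as [iː] (rule 1).
/w/ stays [w].

[vaːnliːwraːɡniːw]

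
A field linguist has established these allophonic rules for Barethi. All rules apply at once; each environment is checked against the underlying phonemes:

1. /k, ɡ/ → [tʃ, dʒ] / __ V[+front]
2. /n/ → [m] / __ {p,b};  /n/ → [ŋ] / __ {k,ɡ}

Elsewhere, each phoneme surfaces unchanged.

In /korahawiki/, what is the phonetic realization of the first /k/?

[k]

/k/ (word-initial) is in the target of rule 1 but the environment (before a front vowel) is not met → [k].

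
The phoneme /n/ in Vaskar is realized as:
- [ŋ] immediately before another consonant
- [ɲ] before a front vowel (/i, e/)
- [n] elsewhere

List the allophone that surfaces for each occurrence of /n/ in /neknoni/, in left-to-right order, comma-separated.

[ɲ], [n], [ɲ]

Occurrence 1 (position 1): before a front vowel (/i, e/) → [ɲ].
Occurrence 2 (position 4): no conditioning environment matches → elsewhere allophone [n].
Occurrence 3 (position 6): before a front vowel (/i, e/) → [ɲ].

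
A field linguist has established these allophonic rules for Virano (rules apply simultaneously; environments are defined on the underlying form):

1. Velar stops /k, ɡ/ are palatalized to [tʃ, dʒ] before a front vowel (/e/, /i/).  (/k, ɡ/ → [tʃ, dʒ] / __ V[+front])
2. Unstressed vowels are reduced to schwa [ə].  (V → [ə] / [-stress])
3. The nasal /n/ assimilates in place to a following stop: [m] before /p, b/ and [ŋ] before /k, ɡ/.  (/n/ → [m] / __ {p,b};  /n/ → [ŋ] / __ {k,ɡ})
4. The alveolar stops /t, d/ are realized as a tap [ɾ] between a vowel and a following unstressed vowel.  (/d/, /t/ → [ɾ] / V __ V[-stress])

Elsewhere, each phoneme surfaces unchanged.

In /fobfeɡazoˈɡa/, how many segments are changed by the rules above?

4

Segments that undergo a rule: /o/ → [ə] (rule 2); /e/ → [ə] (rule 2); /a/ → [ə] (rule 2); /o/ → [ə] (rule 2).
All other segments surface unchanged.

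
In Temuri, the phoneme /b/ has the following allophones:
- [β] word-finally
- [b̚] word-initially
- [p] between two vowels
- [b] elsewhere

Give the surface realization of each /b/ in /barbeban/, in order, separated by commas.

[b̚], [b], [p]

Occurrence 1 (position 1): word-initially → [b̚].
Occurrence 2 (position 4): no conditioning environment matches → elsewhere allophone [b].
Occurrence 3 (position 6): between two vowels → [p].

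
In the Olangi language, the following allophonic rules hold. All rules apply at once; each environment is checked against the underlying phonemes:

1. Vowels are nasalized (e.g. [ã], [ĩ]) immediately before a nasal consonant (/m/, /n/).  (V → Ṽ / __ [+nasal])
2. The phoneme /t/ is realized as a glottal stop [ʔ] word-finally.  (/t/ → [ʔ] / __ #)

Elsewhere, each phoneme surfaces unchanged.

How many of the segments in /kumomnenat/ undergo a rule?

Segments that undergo a rule: /u/ → [ũ] (rule 1); /o/ → [õ] (rule 1); /e/ → [ẽ] (rule 1); /t/ → [ʔ] (rule 2).
All other segments surface unchanged.

4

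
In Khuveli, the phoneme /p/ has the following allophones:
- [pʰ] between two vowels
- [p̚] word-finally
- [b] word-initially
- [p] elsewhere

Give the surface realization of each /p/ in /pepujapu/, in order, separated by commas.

[b], [pʰ], [pʰ]

Occurrence 1 (position 1): word-initially → [b].
Occurrence 2 (position 3): between two vowels → [pʰ].
Occurrence 3 (position 7): between two vowels → [pʰ].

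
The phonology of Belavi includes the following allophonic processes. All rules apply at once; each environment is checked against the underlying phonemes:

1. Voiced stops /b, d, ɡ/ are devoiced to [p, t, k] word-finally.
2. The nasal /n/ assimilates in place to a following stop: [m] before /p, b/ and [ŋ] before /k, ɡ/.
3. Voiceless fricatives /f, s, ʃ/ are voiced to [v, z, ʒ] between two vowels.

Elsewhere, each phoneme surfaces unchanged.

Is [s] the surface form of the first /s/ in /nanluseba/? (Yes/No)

Rule 3 applies to /s/ (between /u/ and /e/: between two vowels) → [z].
The actual realization is [z], not [s].

No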